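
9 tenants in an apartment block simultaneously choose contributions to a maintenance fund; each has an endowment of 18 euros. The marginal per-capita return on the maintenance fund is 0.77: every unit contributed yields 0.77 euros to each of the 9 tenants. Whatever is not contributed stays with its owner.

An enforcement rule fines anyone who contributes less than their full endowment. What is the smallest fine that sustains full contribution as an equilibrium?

4.14 euros

Given the others contribute fully, the best deviation is to contribute 0 (any partial contribution still incurs the fine and gives up units whose private return 0.77 is below 1).
Deviating from 18 to 0 saves 18 euros but forfeits the deviator's share of the drop in the maintenance fund: 0.77 × 18 = 13.86.
So the deviation gain is 18 − 13.86 = 4.14, and the fine must be at least 4.14 euros to wipe it out.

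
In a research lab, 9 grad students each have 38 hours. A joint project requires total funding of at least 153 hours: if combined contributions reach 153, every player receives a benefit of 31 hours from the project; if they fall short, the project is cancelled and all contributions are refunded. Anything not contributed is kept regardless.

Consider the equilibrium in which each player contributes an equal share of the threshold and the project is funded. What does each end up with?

Equal share of the threshold: 153/9 = 17.
At this profile no one gains by cutting their contribution: any cut drops the total below 153, the project is cancelled, contributions are refunded, and the deviator ends with 38, which is less than 38 − 17 + 31 = 52. Contributing more than 17 just wastes the excess. So contributing exactly 17 is a best response.
Each player's payoff: 38 − 17 + 31 = 52.

52 hours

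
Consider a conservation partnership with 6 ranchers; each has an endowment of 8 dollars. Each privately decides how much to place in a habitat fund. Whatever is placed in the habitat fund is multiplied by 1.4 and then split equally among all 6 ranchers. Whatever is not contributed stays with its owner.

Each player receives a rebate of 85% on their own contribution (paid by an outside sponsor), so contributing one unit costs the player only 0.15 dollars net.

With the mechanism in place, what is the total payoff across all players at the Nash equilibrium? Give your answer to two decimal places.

108.00 dollars

The effective private return per unit is now (1.4/6) / 0.15 = 1.5556 > 1, so every player's dominant strategy flips to full contribution.
So the Nash equilibrium is full contribution by all 6; the group earns 6 × (8 × 0.85 + 1.4 × 8) = 108.00.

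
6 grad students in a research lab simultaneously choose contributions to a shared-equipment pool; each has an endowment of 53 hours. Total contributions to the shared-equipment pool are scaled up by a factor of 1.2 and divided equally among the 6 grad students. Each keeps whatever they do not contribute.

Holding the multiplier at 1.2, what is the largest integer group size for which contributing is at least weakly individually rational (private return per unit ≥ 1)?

1

Private return per unit is 1.2/(group size), which is ≥ 1 whenever the group size is ≤ 1.2.
The largest such integer is 1.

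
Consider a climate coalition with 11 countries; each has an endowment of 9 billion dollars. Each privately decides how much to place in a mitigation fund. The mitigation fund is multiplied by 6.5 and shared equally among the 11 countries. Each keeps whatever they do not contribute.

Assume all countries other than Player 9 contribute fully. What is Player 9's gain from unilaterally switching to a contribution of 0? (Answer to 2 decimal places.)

3.68 billion dollars

Switching from a contribution of 9 to 0 lets Player 9 keep an extra 9 billion dollars, but lowers the mitigation fund by 9, which costs Player 9 their own share of that drop: 6.5/11 × 9 = 5.32.
Net gain = 9 − 5.32 = 3.68. The private return per contributed unit (0.5909) is below 1, so free-riding is indeed the best response regardless of what the others do.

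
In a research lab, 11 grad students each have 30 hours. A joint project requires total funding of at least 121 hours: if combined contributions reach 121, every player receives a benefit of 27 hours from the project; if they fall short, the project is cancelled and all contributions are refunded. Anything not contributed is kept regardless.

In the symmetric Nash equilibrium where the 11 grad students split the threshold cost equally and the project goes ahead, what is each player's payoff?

46 hours

Equal share of the threshold: 121/11 = 11.
At this profile no one gains by cutting their contribution: any cut drops the total below 121, the project is cancelled, contributions are refunded, and the deviator ends with 30, which is less than 30 − 11 + 27 = 46. Contributing more than 11 just wastes the excess. So contributing exactly 11 is a best response.
Each player's payoff: 30 − 11 + 27 = 46.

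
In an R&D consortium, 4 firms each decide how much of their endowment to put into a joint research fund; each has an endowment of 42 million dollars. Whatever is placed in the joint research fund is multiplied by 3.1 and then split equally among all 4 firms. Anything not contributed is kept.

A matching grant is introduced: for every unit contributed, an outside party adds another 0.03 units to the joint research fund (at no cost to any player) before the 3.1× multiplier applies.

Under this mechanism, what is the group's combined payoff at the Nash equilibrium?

The effective private return is 3.1 × 1.03 / 4 = 0.7983, which is still under 1, so the mechanism doesn't change anyone's dominant strategy: zero contribution.
At the Nash equilibrium no one contributes; group total payoff = 4 × 42 = 168.

168.00 million dollars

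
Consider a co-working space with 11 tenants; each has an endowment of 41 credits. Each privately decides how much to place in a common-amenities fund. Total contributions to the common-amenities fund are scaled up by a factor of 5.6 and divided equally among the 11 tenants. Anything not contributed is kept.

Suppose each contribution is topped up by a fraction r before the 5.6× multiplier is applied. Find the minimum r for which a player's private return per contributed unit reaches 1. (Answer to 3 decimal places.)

0.964

With matching at rate r, one contributed unit becomes (1 + r) in the common-amenities fund and returns 5.6 × (1 + r) / 11 to the contributor.
Setting this equal to 1: 1 + r = 11/5.6 = 1.9643.
So the minimum matching rate is r = 1.9643 − 1 = 0.964.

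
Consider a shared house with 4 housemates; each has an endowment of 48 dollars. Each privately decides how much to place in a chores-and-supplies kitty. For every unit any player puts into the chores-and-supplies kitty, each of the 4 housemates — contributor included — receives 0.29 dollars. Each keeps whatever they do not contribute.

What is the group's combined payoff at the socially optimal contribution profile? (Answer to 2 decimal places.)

222.72 dollars

Each contributed unit returns 1.160 to the group as a whole (0.29 to each of 4 players), which exceeds 1, so the social optimum is full contribution: group total = 1.160 × 192 = 222.72.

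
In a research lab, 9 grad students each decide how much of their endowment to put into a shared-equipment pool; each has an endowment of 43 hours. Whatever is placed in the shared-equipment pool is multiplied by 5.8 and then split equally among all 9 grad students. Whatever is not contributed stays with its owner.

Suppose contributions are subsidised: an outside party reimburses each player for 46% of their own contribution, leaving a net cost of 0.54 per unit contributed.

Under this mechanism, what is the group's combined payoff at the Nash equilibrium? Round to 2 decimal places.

2422.62 hours

Under the mechanism each unit contributed yields (5.8/9) / 0.54 = 1.1934 back to its contributor per unit of net cost, which exceeds 1, making full contribution the dominant choice for everyone.
At the Nash equilibrium everyone contributes 43. Group total payoff = 9 × (43 × 0.46 + 5.8 × 43) = 2422.62.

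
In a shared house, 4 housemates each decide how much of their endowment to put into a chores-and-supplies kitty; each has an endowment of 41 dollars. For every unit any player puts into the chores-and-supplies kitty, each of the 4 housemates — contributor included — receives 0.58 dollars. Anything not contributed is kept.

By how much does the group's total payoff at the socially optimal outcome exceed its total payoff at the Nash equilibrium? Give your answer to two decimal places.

216.48 dollars

The private return per contributed unit is 0.58 < 1, so contributing 0 is dominant for every player. At the Nash equilibrium everyone keeps their 41, and the group total is 4 × 41 = 164.
Each contributed unit returns 2.320 to the group as a whole (0.58 to each of 4 players), which exceeds 1, so the social optimum is full contribution: group total = 2.320 × 164 = 380.48.
Efficiency loss = 380.48 − 164 = 216.48.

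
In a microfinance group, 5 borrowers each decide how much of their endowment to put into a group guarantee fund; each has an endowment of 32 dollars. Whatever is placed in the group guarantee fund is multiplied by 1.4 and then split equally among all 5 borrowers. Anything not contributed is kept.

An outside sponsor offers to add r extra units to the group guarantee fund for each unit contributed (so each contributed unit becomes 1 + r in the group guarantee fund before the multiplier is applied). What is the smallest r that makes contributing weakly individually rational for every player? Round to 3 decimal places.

2.571

With matching at rate r, one contributed unit becomes (1 + r) in the group guarantee fund and returns 1.4 × (1 + r) / 5 to the contributor.
Setting this equal to 1: 1 + r = 5/1.4 = 3.5714.
So the minimum matching rate is r = 3.5714 − 1 = 2.571.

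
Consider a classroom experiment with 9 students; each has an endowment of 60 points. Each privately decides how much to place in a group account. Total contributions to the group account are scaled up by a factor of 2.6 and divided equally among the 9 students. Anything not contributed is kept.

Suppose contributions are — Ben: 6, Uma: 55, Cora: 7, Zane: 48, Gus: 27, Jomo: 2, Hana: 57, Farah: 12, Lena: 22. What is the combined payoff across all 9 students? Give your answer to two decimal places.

Total contributed: 6 + 55 + 7 + 48 + 27 + 2 + 57 + 12 + 22 = 236; total kept: 9 × 60 − 236 = 304.
The group account pays out 2.6 × 236 = 613.60 in aggregate.
Group total = 304 + 613.60 = 917.60.

917.60 points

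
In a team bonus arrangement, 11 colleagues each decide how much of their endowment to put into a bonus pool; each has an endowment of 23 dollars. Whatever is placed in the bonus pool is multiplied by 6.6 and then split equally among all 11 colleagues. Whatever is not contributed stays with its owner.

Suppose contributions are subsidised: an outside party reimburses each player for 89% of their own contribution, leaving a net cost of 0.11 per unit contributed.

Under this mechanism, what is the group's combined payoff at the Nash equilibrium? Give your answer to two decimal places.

1894.97 dollars

With the mechanism, a contributed unit returns (6.6/11) / 0.11 = 5.4545 per unit of net cost to the contributor — now above 1 — so contributing fully is weakly dominant for every player.
So the Nash equilibrium is full contribution by all 11; the group earns 11 × (23 × 0.89 + 6.6 × 23) = 1894.97.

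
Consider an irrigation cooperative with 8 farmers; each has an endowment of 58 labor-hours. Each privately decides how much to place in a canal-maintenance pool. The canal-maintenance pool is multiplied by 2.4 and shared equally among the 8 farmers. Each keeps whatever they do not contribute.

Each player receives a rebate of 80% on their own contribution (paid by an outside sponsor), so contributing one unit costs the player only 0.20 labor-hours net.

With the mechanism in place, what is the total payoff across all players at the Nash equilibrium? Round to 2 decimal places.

The effective private return per unit is now (2.4/8) / 0.20 = 1.5000 > 1, so every player's dominant strategy flips to full contribution.
So the Nash equilibrium is full contribution by all 8; the group earns 8 × (58 × 0.80 + 2.4 × 58) = 1484.80.

1484.80 labor-hours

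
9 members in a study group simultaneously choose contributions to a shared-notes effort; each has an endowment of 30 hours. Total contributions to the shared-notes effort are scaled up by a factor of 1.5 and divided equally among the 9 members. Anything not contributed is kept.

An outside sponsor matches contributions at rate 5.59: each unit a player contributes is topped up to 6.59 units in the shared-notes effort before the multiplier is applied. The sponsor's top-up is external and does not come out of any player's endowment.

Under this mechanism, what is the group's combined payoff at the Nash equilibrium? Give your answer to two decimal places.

2668.95 hours

Under the mechanism each unit contributed yields 1.5 × 6.59 / 9 = 1.0983 back to its contributor per unit of net cost, which exceeds 1, making full contribution the dominant choice for everyone.
At the Nash equilibrium everyone contributes 30. Group total payoff = 1.5 × 6.59 × 270 = 2668.95.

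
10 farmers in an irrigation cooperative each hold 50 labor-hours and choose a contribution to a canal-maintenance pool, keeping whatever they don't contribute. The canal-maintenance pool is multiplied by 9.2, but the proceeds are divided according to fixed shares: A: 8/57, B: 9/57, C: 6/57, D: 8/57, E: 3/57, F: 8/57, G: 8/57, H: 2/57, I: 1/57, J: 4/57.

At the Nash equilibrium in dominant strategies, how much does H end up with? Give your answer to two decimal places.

130.70 labor-hours

For player j, contributing a unit is worthwhile iff 9.2 × (j's share) ≥ 1, i.e. iff j's share is at least 0.1087.
The shares above 0.1087 belong to A, B, D, F and G, contributing 50 each; the remaining 5 contribute 0. Total contributed: 250.
H keeps 50 and receives 9.2 × 250 × 2/57 = 80.70 from the canal-maintenance pool, for a payoff of 130.70.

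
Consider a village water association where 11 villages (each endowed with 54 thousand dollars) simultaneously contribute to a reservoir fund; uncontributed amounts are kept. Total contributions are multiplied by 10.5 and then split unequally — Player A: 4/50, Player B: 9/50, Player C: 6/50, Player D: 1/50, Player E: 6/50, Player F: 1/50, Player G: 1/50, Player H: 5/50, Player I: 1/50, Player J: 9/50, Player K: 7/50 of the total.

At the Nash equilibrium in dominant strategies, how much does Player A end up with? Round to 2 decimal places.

A player with share s gets back 10.5·s per unit contributed, so full contribution is dominant for anyone with s > 1/10.5 = 0.0952 and zero contribution is dominant for anyone below.
Player B, Player C, Player E, Player H, Player J and Player K are above the threshold, contributing 54 each; the remaining 5 contribute 0. Total contributed: 324.
Player A keeps 54 and receives 10.5 × 324 × 4/50 = 272.16 from the reservoir fund, for a payoff of 326.16.

326.16 thousand dollars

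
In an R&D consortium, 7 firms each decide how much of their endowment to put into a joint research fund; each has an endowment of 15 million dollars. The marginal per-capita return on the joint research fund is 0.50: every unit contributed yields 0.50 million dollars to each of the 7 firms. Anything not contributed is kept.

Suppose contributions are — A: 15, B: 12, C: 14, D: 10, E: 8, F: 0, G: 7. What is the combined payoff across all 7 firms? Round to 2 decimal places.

Total contributed: 15 + 12 + 14 + 10 + 8 + 0 + 7 = 66; total kept: 7 × 15 − 66 = 39.
The joint research fund pays out 0.50 × 7 × 66 = 231.00 in aggregate.
Group total = 39 + 231.00 = 270.00.

270.00 million dollars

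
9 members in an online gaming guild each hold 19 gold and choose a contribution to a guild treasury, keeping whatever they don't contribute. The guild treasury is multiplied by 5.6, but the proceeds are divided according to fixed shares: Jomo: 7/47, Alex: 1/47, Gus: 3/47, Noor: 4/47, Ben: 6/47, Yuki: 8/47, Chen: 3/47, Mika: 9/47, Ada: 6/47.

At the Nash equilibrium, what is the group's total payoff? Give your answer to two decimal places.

258.40 gold

Each unit j contributes comes back to j as 5.6 × (j's share), so j prefers to contribute only if that share exceeds 1/5.6 = 0.1786; otherwise keeping the unit dominates.
Only Mika (9/47) clears that bar, contributing 19; the remaining 8 contribute 0. Total contributed: 19.
The guild treasury pays out 5.6 × 19 = 106.40 in total (split across the unequal shares, but the aggregate is all that matters for the group sum).
The 8 free-riders keep 19 each, adding 152. Group total = 152 + 106.40 = 258.40.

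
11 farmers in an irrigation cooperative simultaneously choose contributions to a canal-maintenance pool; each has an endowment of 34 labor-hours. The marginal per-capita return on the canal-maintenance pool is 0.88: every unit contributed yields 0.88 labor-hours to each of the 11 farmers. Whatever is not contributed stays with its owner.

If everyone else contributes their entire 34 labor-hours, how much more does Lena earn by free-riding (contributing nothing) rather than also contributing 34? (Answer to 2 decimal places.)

4.08 labor-hours

Switching from a contribution of 34 to 0 lets Lena keep an extra 34 labor-hours, but lowers the canal-maintenance pool by 34, which costs Lena their own share of that drop: 0.88 × 34 = 29.92.
Net gain = 34 − 29.92 = 4.08. The private return per contributed unit (0.88) is below 1, so free-riding is indeed the best response regardless of what the others do.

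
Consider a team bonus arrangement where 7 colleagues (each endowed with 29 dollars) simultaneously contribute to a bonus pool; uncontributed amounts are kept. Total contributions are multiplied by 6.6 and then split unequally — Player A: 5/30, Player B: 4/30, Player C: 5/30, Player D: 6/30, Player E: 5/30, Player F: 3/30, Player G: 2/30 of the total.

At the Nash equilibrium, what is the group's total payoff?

A player with share s gets back 6.6·s per unit contributed, so full contribution is dominant for anyone with s > 1/6.6 = 0.1515 and zero contribution is dominant for anyone below.
The shares above 0.1515 belong to Player A, Player C, Player D and Player E, contributing 29 each; the remaining 3 contribute 0. Total contributed: 116.
The bonus pool pays out 6.6 × 116 = 765.60 in total (split across the unequal shares, but the aggregate is all that matters for the group sum).
The 3 free-riders keep 29 each, adding 87. Group total = 87 + 765.60 = 852.60.

852.60 dollars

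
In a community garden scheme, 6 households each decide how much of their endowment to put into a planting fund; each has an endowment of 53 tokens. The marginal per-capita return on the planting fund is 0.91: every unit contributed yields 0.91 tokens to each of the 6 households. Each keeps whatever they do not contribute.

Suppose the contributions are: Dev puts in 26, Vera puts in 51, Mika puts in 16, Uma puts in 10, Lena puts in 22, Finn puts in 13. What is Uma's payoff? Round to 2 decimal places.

168.58 tokens

Total contributed: 26 + 51 + 16 + 10 + 22 + 13 = 138.
Each receives 0.91 × 138 = 125.58 from the planting fund.
Uma keeps 53 − 10 = 43, so Uma's payoff is 43 + 125.58 = 168.58.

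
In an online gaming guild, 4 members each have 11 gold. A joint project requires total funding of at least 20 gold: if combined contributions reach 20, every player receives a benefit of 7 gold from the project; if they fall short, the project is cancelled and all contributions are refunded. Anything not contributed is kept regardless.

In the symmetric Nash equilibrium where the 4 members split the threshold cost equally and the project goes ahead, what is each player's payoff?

13 gold

Equal share of the threshold: 20/4 = 5.
At this profile no one gains by cutting their contribution: any cut drops the total below 20, the project is cancelled, contributions are refunded, and the deviator ends with 11, which is less than 11 − 5 + 7 = 13. Contributing more than 5 just wastes the excess. So contributing exactly 5 is a best response.
Each player's payoff: 11 − 5 + 7 = 13.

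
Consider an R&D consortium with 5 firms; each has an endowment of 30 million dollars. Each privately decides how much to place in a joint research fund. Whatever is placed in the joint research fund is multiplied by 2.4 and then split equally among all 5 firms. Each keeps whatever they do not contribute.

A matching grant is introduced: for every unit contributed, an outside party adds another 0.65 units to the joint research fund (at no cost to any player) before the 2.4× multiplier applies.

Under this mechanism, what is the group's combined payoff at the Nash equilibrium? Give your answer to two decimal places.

150.00 million dollars

Even with the mechanism, each unit contributed returns only 2.4 × 1.65 / 5 = 0.7920 per unit of net cost, so contributing nothing is still dominant.
At the Nash equilibrium no one contributes; group total payoff = 5 × 30 = 150.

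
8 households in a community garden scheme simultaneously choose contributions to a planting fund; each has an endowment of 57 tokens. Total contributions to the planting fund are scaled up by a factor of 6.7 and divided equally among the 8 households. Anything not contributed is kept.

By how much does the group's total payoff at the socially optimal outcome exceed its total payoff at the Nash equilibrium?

2599.20 tokens

Each contributed unit returns 6.7/8 = 0.8375 to its contributor — below 1 — so contributing 0 is dominant for every player. At the Nash equilibrium everyone keeps their 57, and the group total is 8 × 57 = 456.
Each contributed unit returns 6.700 to the group as a whole (0.8375 to each of 8 players), which exceeds 1, so the social optimum is full contribution: group total = 6.700 × 456 = 3055.20.
Efficiency loss = 3055.20 − 456 = 2599.20.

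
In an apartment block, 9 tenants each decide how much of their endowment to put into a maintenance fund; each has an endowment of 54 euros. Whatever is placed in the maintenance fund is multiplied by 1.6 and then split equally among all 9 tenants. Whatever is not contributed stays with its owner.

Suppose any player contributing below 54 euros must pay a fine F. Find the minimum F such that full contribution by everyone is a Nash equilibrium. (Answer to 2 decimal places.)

Given the others contribute fully, the best deviation is to contribute 0 (any partial contribution still incurs the fine and gives up units whose private return 0.1778 is below 1).
Deviating from 54 to 0 saves 54 euros but forfeits the deviator's share of the drop in the maintenance fund: 1.6/9 × 54 = 9.60.
So the deviation gain is 54 − 9.60 = 44.40, and the fine must be at least 44.40 euros to wipe it out.

44.40 euros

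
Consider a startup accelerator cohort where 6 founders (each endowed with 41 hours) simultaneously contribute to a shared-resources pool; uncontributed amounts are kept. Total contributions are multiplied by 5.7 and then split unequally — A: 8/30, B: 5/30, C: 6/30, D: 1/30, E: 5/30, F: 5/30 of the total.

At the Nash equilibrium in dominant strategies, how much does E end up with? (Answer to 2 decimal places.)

Player j's private return per contributed unit is 5.7 × (j's share). Contributing is weakly dominant for j when that share is at least 1/5.7 = 0.1754, and contributing 0 is dominant otherwise.
A and C are above the threshold, contributing 41 each; the remaining 4 contribute 0. Total contributed: 82.
E keeps 41 and receives 5.7 × 82 × 5/30 = 77.90 from the shared-resources pool, for a payoff of 118.90.

118.90 hours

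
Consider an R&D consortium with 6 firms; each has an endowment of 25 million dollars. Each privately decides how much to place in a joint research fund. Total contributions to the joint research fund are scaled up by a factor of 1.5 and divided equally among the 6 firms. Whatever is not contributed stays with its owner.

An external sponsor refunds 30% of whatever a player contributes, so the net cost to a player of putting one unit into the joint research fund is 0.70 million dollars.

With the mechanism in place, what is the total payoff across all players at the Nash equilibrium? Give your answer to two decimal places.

150.00 million dollars

Even with the mechanism, each unit contributed returns only (1.5/6) / 0.70 = 0.3571 per unit of net cost, so contributing nothing is still dominant.
At the Nash equilibrium no one contributes; group total payoff = 6 × 25 = 150.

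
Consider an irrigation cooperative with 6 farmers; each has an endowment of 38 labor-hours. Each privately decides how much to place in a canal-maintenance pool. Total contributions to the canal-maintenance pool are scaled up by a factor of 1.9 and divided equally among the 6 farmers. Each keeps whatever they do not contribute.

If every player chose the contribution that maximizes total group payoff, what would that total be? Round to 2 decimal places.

433.20 labor-hours

Each contributed unit returns 1.900 to the group as a whole (0.3167 to each of 6 players), which exceeds 1, so the social optimum is full contribution: group total = 1.900 × 228 = 433.20.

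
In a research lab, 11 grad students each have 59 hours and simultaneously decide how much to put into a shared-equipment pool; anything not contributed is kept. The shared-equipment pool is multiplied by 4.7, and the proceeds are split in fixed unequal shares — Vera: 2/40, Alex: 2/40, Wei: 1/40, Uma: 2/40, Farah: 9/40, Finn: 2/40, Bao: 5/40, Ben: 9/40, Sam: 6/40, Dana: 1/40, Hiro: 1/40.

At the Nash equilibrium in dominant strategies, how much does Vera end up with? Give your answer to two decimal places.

86.73 hours

Each unit j contributes comes back to j as 4.7 × (j's share), so j prefers to contribute only if that share exceeds 1/4.7 = 0.2128; otherwise keeping the unit dominates.
Farah and Ben are above the threshold, contributing 59 each; the remaining 9 contribute 0. Total contributed: 118.
Vera keeps 59 and receives 4.7 × 118 × 2/40 = 27.73 from the shared-equipment pool, for a payoff of 86.73.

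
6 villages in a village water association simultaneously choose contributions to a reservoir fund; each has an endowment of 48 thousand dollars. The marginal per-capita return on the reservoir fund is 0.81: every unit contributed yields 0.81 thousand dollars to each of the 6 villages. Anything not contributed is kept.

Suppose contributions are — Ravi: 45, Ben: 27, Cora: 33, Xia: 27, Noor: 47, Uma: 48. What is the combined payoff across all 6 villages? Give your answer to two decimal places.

1164.22 thousand dollars

Total contributed: 45 + 27 + 33 + 27 + 47 + 48 = 227; total kept: 6 × 48 − 227 = 61.
The reservoir fund pays out 0.81 × 6 × 227 = 1103.22 in aggregate.
Group total = 61 + 1103.22 = 1164.22.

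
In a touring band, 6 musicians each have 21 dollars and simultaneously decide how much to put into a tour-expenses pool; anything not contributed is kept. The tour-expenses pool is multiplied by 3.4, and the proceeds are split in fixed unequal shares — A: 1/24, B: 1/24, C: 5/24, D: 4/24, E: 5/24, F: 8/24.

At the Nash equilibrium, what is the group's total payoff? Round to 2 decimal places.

176.40 dollars

Player j's private return per contributed unit is 3.4 × (j's share). Contributing is weakly dominant for j when that share is at least 1/3.4 = 0.2941, and contributing 0 is dominant otherwise.
F alone (share 8/24) is above the threshold, contributing 21; the remaining 5 contribute 0. Total contributed: 21.
The tour-expenses pool pays out 3.4 × 21 = 71.40 in total (split across the unequal shares, but the aggregate is all that matters for the group sum).
The 5 free-riders keep 21 each, adding 105. Group total = 105 + 71.40 = 176.40.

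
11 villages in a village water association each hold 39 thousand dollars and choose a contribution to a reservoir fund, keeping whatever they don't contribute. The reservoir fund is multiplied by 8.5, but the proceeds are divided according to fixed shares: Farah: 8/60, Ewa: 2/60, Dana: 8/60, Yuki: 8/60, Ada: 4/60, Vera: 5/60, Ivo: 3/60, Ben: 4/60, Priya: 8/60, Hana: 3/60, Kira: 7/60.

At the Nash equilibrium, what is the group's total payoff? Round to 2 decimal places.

A player with share s gets back 8.5·s per unit contributed, so full contribution is dominant for anyone with s > 1/8.5 = 0.1176 and zero contribution is dominant for anyone below.
Farah, Dana, Yuki and Priya clear that bar, contributing 39 each; the remaining 7 contribute 0. Total contributed: 156.
The reservoir fund pays out 8.5 × 156 = 1326.00 in total (split across the unequal shares, but the aggregate is all that matters for the group sum).
The 7 free-riders keep 39 each, adding 273. Group total = 273 + 1326.00 = 1599.00.

1599.00 thousand dollars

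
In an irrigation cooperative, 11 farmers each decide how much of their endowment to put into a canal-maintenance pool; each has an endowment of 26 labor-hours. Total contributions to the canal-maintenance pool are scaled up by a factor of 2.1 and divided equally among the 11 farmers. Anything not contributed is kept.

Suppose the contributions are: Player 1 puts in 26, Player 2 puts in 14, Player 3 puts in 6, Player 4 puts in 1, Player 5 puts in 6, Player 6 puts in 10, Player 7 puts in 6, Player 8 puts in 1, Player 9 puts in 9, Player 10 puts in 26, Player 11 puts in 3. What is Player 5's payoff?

Total contributed: 26 + 14 + 6 + 1 + 6 + 10 + 6 + 1 + 9 + 26 + 3 = 108.
Each receives 2.1 × 108 / 11 = 20.62 from the canal-maintenance pool.
Player 5 keeps 26 − 6 = 20, so Player 5's payoff is 20 + 20.62 = 40.62.

40.62 labor-hours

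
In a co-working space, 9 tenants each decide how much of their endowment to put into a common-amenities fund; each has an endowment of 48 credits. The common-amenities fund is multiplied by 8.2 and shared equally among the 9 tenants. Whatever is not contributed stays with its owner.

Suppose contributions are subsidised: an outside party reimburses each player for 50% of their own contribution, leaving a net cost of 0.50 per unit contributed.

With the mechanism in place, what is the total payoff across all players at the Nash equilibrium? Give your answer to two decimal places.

Under the mechanism each unit contributed yields (8.2/9) / 0.50 = 1.8222 back to its contributor per unit of net cost, which exceeds 1, making full contribution the dominant choice for everyone.
So the Nash equilibrium is full contribution by all 9; the group earns 9 × (48 × 0.50 + 8.2 × 48) = 3758.40.

3758.40 credits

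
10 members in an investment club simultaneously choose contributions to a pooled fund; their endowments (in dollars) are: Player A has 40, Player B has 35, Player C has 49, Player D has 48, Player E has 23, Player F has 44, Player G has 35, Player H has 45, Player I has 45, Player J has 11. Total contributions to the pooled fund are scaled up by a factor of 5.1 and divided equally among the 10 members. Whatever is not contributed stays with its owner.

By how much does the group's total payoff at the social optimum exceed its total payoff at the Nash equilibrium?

1537.50 dollars

The private return per contributed unit is 5.1/10 = 0.5100 < 1 for every player regardless of endowment, so the Nash equilibrium is zero contribution and the group total is Σ E_j = 40 + 35 + 49 + 48 + 23 + 44 + 35 + 45 + 45 + 11 = 375.
Each contributed unit returns 5.100 to the group, so the social optimum is full contribution by everyone: group total = 5.100 × 375 = 1912.50.
Efficiency loss = (5.100 − 1) × 375 = 1537.50.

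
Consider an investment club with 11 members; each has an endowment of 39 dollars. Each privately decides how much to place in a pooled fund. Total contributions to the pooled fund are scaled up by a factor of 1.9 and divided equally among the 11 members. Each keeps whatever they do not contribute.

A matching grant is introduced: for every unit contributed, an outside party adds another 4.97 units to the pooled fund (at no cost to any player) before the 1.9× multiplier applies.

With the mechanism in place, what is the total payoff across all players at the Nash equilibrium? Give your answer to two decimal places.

The effective private return per unit is now 1.9 × 5.97 / 11 = 1.0312 > 1, so every player's dominant strategy flips to full contribution.
At the Nash equilibrium everyone contributes 39. Group total payoff = 1.9 × 5.97 × 429 = 4866.15.

4866.15 dollars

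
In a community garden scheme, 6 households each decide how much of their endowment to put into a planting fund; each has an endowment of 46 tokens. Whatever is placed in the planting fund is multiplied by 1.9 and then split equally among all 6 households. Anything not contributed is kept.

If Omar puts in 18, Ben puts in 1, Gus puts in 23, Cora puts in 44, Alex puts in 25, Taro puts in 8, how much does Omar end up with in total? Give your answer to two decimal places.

Total contributed: 18 + 1 + 23 + 44 + 25 + 8 = 119.
Each receives 1.9 × 119 / 6 = 37.68 from the planting fund.
Omar keeps 46 − 18 = 28, so Omar's payoff is 28 + 37.68 = 65.68.

65.68 tokens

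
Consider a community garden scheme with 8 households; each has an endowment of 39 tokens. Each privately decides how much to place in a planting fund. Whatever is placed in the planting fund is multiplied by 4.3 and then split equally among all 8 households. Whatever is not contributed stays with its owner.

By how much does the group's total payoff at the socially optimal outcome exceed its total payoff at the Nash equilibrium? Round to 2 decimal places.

1029.60 tokens

Each contributed unit returns 4.3/8 = 0.5375 to its contributor — below 1 — so contributing 0 is dominant for every player. At the Nash equilibrium everyone keeps their 39, and the group total is 8 × 39 = 312.
Each contributed unit returns 4.300 to the group as a whole (0.5375 to each of 8 players), which exceeds 1, so the social optimum is full contribution: group total = 4.300 × 312 = 1341.60.
Efficiency loss = 1341.60 − 312 = 1029.60.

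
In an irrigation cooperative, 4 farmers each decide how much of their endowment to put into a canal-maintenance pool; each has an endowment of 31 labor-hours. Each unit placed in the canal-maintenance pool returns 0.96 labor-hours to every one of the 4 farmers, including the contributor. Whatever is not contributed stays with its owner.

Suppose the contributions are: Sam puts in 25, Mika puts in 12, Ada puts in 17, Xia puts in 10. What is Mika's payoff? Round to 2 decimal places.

80.44 labor-hours

Total contributed: 25 + 12 + 17 + 10 = 64.
Each receives 0.96 × 64 = 61.44 from the canal-maintenance pool.
Mika keeps 31 − 12 = 19, so Mika's payoff is 19 + 61.44 = 80.44.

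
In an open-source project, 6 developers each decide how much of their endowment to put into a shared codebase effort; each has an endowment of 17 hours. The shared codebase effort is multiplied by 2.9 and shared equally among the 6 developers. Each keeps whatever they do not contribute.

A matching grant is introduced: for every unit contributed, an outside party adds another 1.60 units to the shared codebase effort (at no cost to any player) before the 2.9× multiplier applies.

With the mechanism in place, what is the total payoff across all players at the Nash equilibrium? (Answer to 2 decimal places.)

With the mechanism, a contributed unit returns 2.9 × 2.60 / 6 = 1.2567 per unit of net cost to the contributor — now above 1 — so contributing fully is weakly dominant for every player.
So the Nash equilibrium is full contribution by all 6; the group earns 2.9 × 2.60 × 102 = 769.08.

769.08 hours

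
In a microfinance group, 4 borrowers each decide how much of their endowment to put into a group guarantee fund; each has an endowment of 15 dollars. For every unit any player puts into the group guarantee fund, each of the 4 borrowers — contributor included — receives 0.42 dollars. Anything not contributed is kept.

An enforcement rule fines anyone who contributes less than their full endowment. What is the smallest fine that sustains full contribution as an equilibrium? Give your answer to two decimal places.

Given the others contribute fully, the best deviation is to contribute 0 (any partial contribution still incurs the fine and gives up units whose private return 0.42 is below 1).
Deviating from 15 to 0 saves 15 dollars but forfeits the deviator's share of the drop in the group guarantee fund: 0.42 × 15 = 6.30.
So the deviation gain is 15 − 6.30 = 8.70, and the fine must be at least 8.70 dollars to wipe it out.

8.70 dollars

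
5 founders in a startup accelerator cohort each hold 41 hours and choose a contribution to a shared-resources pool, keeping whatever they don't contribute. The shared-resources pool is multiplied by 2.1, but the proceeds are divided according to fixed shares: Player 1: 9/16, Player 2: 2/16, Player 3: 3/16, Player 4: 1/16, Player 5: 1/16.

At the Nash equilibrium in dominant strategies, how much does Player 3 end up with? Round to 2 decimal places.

Player j's private return per contributed unit is 2.1 × (j's share). Contributing is weakly dominant for j when that share is at least 1/2.1 = 0.4762, and contributing 0 is dominant otherwise.
Only Player 1 (9/16) clears that bar, contributing 41; the remaining 4 contribute 0. Total contributed: 41.
Player 3 keeps 41 and receives 2.1 × 41 × 3/16 = 16.14 from the shared-resources pool, for a payoff of 57.14.

57.14 hours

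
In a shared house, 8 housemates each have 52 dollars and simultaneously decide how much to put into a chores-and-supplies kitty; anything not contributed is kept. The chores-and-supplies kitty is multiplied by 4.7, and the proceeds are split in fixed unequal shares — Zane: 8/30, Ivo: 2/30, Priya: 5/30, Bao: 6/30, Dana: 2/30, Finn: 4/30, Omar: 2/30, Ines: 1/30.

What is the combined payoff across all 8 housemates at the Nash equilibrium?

Player j's private return per contributed unit is 4.7 × (j's share). Contributing is weakly dominant for j when that share is at least 1/4.7 = 0.2128, and contributing 0 is dominant otherwise.
The only share above 0.2128 is Zane's 8/30, contributing 52; the remaining 7 contribute 0. Total contributed: 52.
The chores-and-supplies kitty pays out 4.7 × 52 = 244.40 in total (split across the unequal shares, but the aggregate is all that matters for the group sum).
The 7 free-riders keep 52 each, adding 364. Group total = 364 + 244.40 = 608.40.

608.40 dollars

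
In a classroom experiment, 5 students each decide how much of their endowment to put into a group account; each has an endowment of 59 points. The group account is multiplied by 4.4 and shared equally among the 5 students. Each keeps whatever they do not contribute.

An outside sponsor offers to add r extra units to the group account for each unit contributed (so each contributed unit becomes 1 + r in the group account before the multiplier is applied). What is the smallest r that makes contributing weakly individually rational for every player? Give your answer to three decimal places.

0.136

With matching at rate r, one contributed unit becomes (1 + r) in the group account and returns 4.4 × (1 + r) / 5 to the contributor.
Setting this equal to 1: 1 + r = 5/4.4 = 1.1364.
So the minimum matching rate is r = 1.1364 − 1 = 0.136.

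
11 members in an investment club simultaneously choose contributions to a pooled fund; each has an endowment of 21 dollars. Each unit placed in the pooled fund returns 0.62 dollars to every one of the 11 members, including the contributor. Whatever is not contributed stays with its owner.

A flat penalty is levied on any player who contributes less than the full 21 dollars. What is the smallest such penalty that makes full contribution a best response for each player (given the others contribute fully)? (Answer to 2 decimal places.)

7.98 dollars

Given the others contribute fully, the best deviation is to contribute 0 (any partial contribution still incurs the fine and gives up units whose private return 0.62 is below 1).
Deviating from 21 to 0 saves 21 dollars but forfeits the deviator's share of the drop in the pooled fund: 0.62 × 21 = 13.02.
So the deviation gain is 21 − 13.02 = 7.98, and the fine must be at least 7.98 dollars to wipe it out.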